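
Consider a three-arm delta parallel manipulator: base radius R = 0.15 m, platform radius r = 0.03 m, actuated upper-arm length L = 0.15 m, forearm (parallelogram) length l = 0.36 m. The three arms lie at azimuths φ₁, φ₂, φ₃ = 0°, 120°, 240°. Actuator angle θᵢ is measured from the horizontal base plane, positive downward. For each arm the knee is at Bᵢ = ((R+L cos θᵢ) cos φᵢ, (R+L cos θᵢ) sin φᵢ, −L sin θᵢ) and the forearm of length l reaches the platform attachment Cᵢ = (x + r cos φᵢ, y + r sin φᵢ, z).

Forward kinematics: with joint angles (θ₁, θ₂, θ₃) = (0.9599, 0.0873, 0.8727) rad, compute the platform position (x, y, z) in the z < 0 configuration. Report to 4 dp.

arm 1 at φ=0.0°: (R−r)+L cos θ1 = 0.2060;  centre 1 = (0.2060, 0.0000, -0.1229)
φ2=120.0°: virtual centre (-0.1347, 0.2333, -0.0131), radius l
centre 3 = (0.2164·cos240.0°, 0.2164·sin240.0°, -0.1149) = (-0.1082, -0.1874, -0.1149)
|centre ₂|²−|centre ₁|² = 0.0152;  |centre ₃|²−|centre ₁|² = 0.0025
[-0.6815 0.4667 0.2196]·P = 0.0152;  [-0.6285 -0.3748 0.0159]·P = 0.0025
det = 0.5488;  x = -0.0125+0.1635z,  y = 0.0143+-0.2317z
sphere 1 gives Az²+Bz+C=0 with A=1.0804, B=0.1676, C=-0.0665;  B²−4AC=0.3156;  roots -0.3376, 0.1824;  negative root z = -0.3376
x = -0.0677, y = 0.0926

(-0.0677, 0.0926, -0.3376)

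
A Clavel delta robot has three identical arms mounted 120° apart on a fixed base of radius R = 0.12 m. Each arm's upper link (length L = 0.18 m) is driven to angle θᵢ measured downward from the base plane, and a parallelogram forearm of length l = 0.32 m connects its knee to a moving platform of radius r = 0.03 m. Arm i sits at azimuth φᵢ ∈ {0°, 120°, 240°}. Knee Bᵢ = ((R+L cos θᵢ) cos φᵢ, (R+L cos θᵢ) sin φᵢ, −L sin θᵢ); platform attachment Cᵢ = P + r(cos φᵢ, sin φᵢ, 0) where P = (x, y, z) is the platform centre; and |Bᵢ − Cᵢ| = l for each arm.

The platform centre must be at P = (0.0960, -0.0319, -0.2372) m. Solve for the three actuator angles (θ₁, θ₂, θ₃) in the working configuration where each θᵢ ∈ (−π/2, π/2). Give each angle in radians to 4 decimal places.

φ1=0.0° → target in arm frame (0.0960, -0.0319)
  A=-0.0060, B=-0.2372, C=(l²−L²−A²−y'²−z²)/(2L)=0.0352
  θ1 = atan2(B,A) + arccos(C/0.2373) = -0.1743
φ2=120.0° → target in arm frame (-0.0756, -0.0672)
  A cos θ + B sin θ = C:  0.1656·cos θ + -0.2372·sin θ = -0.0506
  √(A²+B²)=0.2893;  θ2 = -0.9612+1.7465 ≈ 0.7853
rotate P by −φ3: (-0.0204, 0.0991, -0.2372)
  A cos θ + B sin θ = C:  0.1104·cos θ + -0.2372·sin θ = -0.0230
  γ=atan2(-0.2372,0.1104)=-1.1353;  ψ=arccos(-0.0878)=1.6587;  θ3=γ+ψ≈0.5234

θ₁ = -0.1743, θ₂ = 0.7853, θ₃ = 0.5234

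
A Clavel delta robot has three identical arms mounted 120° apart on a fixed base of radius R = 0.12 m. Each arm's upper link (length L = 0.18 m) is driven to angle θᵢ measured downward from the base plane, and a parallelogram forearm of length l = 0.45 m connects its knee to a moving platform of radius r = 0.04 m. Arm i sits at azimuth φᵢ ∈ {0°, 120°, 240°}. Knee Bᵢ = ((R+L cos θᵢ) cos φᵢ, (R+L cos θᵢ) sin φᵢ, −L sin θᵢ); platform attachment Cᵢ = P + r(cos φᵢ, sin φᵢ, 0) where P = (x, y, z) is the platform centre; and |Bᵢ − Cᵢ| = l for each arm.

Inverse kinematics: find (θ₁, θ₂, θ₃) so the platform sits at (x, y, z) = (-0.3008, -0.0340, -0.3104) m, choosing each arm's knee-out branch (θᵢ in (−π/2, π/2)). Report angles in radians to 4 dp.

θ₁ = 1.3087, θ₂ = -0.0874, θ₃ = -0.3495

arm 1 (φ=0.0°): x'=-0.3008, y'=-0.0340
  A=0.3808, B=-0.3104, C=(l²−L²−A²−y'²−z²)/(2L)=-0.2011
  γ=atan2(-0.3104,0.3808)=-0.6839;  ψ=arccos(-0.4094)=1.9926;  θ1=γ+ψ≈1.3087
arm 2 (φ=120.0°): x'=0.1210, y'=0.2775
  e−x'=-0.0410;  (l²−L²−(e−x')²−y'²−z²)/2L = -0.0137
  γ=atan2(-0.3104,-0.0410)=-1.7020;  ψ=arccos(-0.0438)=1.6146;  θ2=γ+ψ≈-0.0874
φ3=240.0° → target in arm frame (0.1798, -0.2435)
  e−x'=-0.0998;  (l²−L²−(e−x')²−y'²−z²)/2L = 0.0125
  θ3 = atan2(B,A) + arccos(C/0.3261) = -0.3495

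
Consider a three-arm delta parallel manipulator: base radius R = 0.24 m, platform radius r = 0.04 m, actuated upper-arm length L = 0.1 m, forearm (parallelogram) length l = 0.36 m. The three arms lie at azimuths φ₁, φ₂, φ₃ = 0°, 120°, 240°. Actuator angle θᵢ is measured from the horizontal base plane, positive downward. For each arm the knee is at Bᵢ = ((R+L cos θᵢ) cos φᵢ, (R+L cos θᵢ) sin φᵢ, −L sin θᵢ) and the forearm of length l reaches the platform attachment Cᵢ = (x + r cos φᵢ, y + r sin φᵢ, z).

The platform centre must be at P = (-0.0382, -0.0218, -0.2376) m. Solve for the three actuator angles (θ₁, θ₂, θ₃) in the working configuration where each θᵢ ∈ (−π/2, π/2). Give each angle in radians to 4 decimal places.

rotate P by −φ1: (-0.0382, -0.0218, -0.2376)
  A=0.2382, B=-0.2376, C=(l²−L²−A²−y'²−z²)/(2L)=0.0297
  γ=atan2(-0.2376,0.2382)=-0.7841;  ψ=arccos(0.0882)=1.4825;  θ1=γ+ψ≈0.6984
φ2=120.0° → target in arm frame (0.0002, 0.0440)
  A cos θ + B sin θ = C:  0.1998·cos θ + -0.2376·sin θ = 0.1065
  γ=atan2(-0.2376,0.1998)=-0.8717;  ψ=arccos(0.3431)=1.2206;  θ2=γ+ψ≈0.3490
rotate P by −φ3: (0.0380, -0.0222, -0.2376)
  e−x'=0.1620;  (l²−L²−(e−x')²−y'²−z²)/2L = 0.1820
  θ3 = atan2(B,A) + arccos(C/0.2876) = -0.0868

θ₁ = 0.6984, θ₂ = 0.3490, θ₃ = -0.0868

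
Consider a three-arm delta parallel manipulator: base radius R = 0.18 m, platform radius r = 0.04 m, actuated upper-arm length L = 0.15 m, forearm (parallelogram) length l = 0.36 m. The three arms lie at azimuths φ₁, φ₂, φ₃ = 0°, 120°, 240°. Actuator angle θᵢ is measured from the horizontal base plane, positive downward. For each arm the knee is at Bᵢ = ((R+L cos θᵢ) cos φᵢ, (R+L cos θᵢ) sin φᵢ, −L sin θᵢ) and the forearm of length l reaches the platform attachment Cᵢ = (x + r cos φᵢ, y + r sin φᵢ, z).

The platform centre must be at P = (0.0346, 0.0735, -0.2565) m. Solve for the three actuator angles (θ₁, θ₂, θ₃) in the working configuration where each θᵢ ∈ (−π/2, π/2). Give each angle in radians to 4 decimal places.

θ₁ = 0.0872, θ₂ = 0.0001, θ₃ = 0.7856

rotate P by −φ1: (0.0346, 0.0735, -0.2565)
  A=0.1054, B=-0.2565, C=(l²−L²−A²−y'²−z²)/(2L)=0.0827
  θ1 = atan2(B,A) + arccos(C/0.2773) = 0.0872
rotate P by −φ2: (0.0464, -0.0667, -0.2565)
  A=0.0936, B=-0.2565, C=(l²−L²−A²−y'²−z²)/(2L)=0.0936
  θ2 = atan2(B,A) + arccos(C/0.2731) = 0.0001
arm 3 (φ=240.0°): x'=-0.0810, y'=-0.0068
  A cos θ + B sin θ = C:  0.2210·cos θ + -0.2565·sin θ = -0.0252
  γ=atan2(-0.2565,0.2210)=-0.8597;  ψ=arccos(-0.0744)=1.6453;  θ3=γ+ψ≈0.7856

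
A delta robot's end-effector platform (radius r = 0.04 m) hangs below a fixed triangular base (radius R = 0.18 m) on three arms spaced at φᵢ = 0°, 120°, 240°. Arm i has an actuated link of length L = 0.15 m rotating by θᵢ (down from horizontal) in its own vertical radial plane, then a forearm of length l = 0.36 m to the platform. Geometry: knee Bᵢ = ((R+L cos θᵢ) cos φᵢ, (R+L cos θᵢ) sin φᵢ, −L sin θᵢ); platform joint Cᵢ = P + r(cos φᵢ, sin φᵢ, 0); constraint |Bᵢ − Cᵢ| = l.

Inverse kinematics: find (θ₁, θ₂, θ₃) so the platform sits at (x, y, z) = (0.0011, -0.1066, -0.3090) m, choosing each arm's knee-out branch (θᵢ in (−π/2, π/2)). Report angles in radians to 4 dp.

θ₁ = 0.6109, θ₂ = 1.0472, θ₃ = 0.0871

arm 1 (φ=0.0°): x'=0.0011, y'=-0.1066
  A cos θ + B sin θ = C:  0.1389·cos θ + -0.3090·sin θ = -0.0635
  √(A²+B²)=0.3388;  θ1 = -1.1483+1.7592 ≈ 0.6109
arm 2 (φ=120.0°): x'=-0.0929, y'=0.0523
  e−x'=0.2329;  (l²−L²−(e−x')²−y'²−z²)/2L = -0.1512
  θ2 = atan2(B,A) + arccos(C/0.3869) = 1.0472
φ3=240.0° → target in arm frame (0.0918, 0.0543)
  A cos θ + B sin θ = C:  0.0482·cos θ + -0.3090·sin θ = 0.0212
  γ=atan2(-0.3090,0.0482)=-1.4160;  ψ=arccos(0.0677)=1.5031;  θ3=γ+ψ≈0.0871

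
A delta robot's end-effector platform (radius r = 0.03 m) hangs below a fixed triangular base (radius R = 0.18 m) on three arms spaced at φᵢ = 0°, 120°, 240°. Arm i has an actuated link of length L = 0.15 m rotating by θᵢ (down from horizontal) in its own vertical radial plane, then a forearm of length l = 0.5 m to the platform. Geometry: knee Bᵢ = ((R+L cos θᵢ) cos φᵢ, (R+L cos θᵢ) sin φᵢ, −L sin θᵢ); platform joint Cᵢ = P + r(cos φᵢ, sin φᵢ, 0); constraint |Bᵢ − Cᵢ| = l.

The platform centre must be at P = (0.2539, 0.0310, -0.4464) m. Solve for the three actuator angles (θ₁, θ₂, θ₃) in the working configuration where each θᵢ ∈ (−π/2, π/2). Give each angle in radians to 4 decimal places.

θ₁ = -0.3488, θ₂ = 1.1350, θ₃ = 1.3096

arm 1 (φ=0.0°): x'=0.2539, y'=0.0310
  A=-0.1039, B=-0.4464, C=(l²−L²−A²−y'²−z²)/(2L)=0.0549
  √(A²+B²)=0.4583;  θ1 = -1.7995+1.4507 ≈ -0.3488
φ2=120.0° → target in arm frame (-0.1001, -0.2354)
  e−x'=0.2501;  (l²−L²−(e−x')²−y'²−z²)/2L = -0.2991
  γ=atan2(-0.4464,0.2501)=-1.0601;  ψ=arccos(-0.5845)=2.1951;  θ2=γ+ψ≈1.1350
φ3=240.0° → target in arm frame (-0.1538, 0.2044)
  A cos θ + B sin θ = C:  0.3038·cos θ + -0.4464·sin θ = -0.3528
  √(A²+B²)=0.5400;  θ3 = -0.9732+2.2828 ≈ 1.3096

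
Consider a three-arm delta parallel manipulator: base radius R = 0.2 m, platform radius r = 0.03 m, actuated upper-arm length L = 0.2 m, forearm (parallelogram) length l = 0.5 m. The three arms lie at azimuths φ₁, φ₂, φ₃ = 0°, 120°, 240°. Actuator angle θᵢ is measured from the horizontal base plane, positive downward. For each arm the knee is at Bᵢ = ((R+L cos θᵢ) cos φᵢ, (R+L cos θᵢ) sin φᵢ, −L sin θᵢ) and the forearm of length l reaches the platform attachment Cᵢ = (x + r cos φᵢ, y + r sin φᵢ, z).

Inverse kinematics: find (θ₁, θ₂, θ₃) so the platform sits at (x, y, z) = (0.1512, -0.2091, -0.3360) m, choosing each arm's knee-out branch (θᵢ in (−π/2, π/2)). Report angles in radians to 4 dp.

θ₁ = -0.3490, θ₂ = 1.3090, θ₃ = -0.0878

rotate P by −φ1: (0.1512, -0.2091, -0.3360)
  A cos θ + B sin θ = C:  0.0188·cos θ + -0.3360·sin θ = 0.1326
  θ1 = atan2(B,A) + arccos(C/0.3365) = -0.3490
arm 2 (φ=120.0°): x'=-0.2567, y'=-0.0264
  e−x'=0.4267;  (l²−L²−(e−x')²−y'²−z²)/2L = -0.2141
  √(A²+B²)=0.5431;  θ2 = -0.6671+1.9761 ≈ 1.3090
φ3=240.0° → target in arm frame (0.1055, 0.2355)
  e−x'=0.0645;  (l²−L²−(e−x')²−y'²−z²)/2L = 0.0937
  θ3 = atan2(B,A) + arccos(C/0.3421) = -0.0878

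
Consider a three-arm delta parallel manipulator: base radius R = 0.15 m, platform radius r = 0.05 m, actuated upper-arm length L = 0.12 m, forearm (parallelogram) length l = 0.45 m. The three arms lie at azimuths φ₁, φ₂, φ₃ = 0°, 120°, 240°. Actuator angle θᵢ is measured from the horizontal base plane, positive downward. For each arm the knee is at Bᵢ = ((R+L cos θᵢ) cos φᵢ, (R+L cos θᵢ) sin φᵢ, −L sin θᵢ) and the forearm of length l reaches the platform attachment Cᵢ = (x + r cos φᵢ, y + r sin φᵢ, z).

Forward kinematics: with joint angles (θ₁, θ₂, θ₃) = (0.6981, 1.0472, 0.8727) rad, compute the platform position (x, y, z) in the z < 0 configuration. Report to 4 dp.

arm 1 at φ=0.0°: e+L cos θ1 = 0.1919;  centre 1 = (0.1919, 0.0000, -0.0771)
centre 2 = (0.1600·cos120.0°, 0.1600·sin120.0°, -0.1039) = (-0.0800, 0.1386, -0.1039)
arm 3 at φ=240.0°: e+L cos θ3 = 0.1771;  centre 3 = (-0.0886, -0.1534, -0.0919)
|centre ₂|²−|centre ₁|² = -0.0064;  |centre ₃|²−|centre ₁|² = -0.0030
plane₁₂: -0.5439x+0.2771y+-0.0536z = -0.0064
Cramer: x(z) = 0.0086-0.0764z;  y(z) = -0.0061+0.0433z
into |P−centre ₁|² = l²: 1.0077z² + 0.1818z + -0.1629 = 0;  Δ = 0.6897;  z = -0.5022 or 0.3219 → z<0 root = -0.5022
x = 0.0470, y = -0.0279

(0.0470, -0.0279, -0.5022)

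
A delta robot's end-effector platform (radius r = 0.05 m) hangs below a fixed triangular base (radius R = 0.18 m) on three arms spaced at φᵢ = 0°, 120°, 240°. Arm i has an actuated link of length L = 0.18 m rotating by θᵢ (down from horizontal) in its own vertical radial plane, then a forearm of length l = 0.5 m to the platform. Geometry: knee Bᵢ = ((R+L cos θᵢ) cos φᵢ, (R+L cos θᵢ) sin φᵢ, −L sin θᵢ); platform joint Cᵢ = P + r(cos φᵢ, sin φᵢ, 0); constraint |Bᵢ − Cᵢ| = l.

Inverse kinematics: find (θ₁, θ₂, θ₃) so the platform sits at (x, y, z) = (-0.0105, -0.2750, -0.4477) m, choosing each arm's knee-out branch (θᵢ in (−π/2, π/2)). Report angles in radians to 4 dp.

φ1=0.0° → target in arm frame (-0.0105, -0.2750)
  e−x'=0.1405;  (l²−L²−(e−x')²−y'²−z²)/2L = -0.2172
  θ1 = atan2(B,A) + arccos(C/0.4692) = 0.7854
arm 2 (φ=120.0°): x'=-0.2329, y'=0.1466
  e−x'=0.3629;  (l²−L²−(e−x')²−y'²−z²)/2L = -0.3779
  θ2 = atan2(B,A) + arccos(C/0.5763) = 1.3962
rotate P by −φ3: (0.2434, 0.1284, -0.4477)
  A=-0.1134, B=-0.4477, C=(l²−L²−A²−y'²−z²)/(2L)=-0.0338
  γ=atan2(-0.4477,-0.1134)=-1.8189;  ψ=arccos(-0.0733)=1.6441;  θ3=γ+ψ≈-0.1747

θ₁ = 0.7854, θ₂ = 1.3962, θ₃ = -0.1747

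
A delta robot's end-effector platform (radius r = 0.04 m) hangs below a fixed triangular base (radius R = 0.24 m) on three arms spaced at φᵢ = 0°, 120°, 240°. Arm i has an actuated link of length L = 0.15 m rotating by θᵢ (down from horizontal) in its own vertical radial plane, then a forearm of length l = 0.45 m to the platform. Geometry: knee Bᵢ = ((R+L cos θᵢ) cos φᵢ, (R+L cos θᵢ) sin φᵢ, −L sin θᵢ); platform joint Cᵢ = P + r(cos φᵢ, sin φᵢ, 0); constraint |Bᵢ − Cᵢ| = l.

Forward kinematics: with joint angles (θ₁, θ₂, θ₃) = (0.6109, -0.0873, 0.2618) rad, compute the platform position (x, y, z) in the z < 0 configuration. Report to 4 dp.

φ1=0.0°: virtual centre (0.3229, 0.0000, -0.0860), radius l
centre 2 = (0.3494·cos120.0°, 0.3494·sin120.0°, 0.0131) = (-0.1747, 0.3026, 0.0131)
centre 3 = (0.3449·cos240.0°, 0.3449·sin240.0°, -0.0388) = (-0.1724, -0.2987, -0.0388)
eliminate P² terms by subtracting sphere 1 from 2 and 3
linear system: -0.9952x+0.6052y = 0.0106−0.1982z; -0.9906x+-0.5974y = 0.0088−0.0944z
Cramer: x(z) = -0.0098+0.1470z;  y(z) = 0.0015-0.0858z
quadratic in z: (1.0290)z²+(0.0740)z+(-0.0844)=0, √Δ=0.5942 → z ∈ {-0.3247, 0.2528}; z = -0.3247 (taking z<0)
x = -0.0575, y = 0.0293

(-0.0575, 0.0293, -0.3247)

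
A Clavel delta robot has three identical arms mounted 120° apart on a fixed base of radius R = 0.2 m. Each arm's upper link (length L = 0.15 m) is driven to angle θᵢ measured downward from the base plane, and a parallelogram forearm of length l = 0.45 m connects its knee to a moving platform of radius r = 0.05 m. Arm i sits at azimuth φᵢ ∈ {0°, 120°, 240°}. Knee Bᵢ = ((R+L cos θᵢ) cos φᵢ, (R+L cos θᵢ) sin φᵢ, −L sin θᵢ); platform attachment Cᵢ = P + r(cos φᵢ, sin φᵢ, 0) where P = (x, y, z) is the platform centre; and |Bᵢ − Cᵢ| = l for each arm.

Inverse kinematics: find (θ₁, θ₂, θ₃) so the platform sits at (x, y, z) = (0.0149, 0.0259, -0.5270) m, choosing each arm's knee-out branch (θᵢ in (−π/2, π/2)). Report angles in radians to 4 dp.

θ₁ = 1.0472, θ₂ = 1.0469, θ₃ = 1.2215

φ1=0.0° → target in arm frame (0.0149, 0.0259)
  A cos θ + B sin θ = C:  0.1351·cos θ + -0.5270·sin θ = -0.3888
  θ1 = atan2(B,A) + arccos(C/0.5440) = 1.0472
rotate P by −φ2: (0.0150, -0.0259, -0.5270)
  e−x'=0.1350;  (l²−L²−(e−x')²−y'²−z²)/2L = -0.3888
  θ2 = atan2(B,A) + arccos(C/0.5440) = 1.0469
φ3=240.0° → target in arm frame (-0.0299, 0.0000)
  A cos θ + B sin θ = C:  0.1799·cos θ + -0.5270·sin θ = -0.4336
  θ3 = atan2(B,A) + arccos(C/0.5569) = 1.2215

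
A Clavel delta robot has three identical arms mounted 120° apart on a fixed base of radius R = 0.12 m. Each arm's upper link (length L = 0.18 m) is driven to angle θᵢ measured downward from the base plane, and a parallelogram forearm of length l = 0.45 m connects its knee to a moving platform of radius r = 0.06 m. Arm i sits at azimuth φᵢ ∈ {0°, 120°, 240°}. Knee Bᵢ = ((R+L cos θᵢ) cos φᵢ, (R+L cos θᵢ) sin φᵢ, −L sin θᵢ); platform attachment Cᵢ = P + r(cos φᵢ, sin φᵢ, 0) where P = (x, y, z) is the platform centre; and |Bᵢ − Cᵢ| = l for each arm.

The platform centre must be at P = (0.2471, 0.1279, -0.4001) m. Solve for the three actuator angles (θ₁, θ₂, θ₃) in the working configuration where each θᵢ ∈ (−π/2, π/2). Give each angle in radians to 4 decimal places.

φ1=0.0° → target in arm frame (0.2471, 0.1279)
  A cos θ + B sin θ = C:  -0.1871·cos θ + -0.4001·sin θ = -0.1148
  √(A²+B²)=0.4417;  θ1 = -2.0082+1.8338 ≈ -0.1744
arm 2 (φ=120.0°): x'=-0.0128, y'=-0.2779
  e−x'=0.0728;  (l²−L²−(e−x')²−y'²−z²)/2L = -0.2015
  γ=atan2(-0.4001,0.0728)=-1.3908;  ψ=arccos(-0.4954)=2.0891;  θ2=γ+ψ≈0.6983
φ3=240.0° → target in arm frame (-0.2343, 0.1500)
  A=0.2943, B=-0.4001, C=(l²−L²−A²−y'²−z²)/(2L)=-0.2753
  γ=atan2(-0.4001,0.2943)=-0.9366;  ψ=arccos(-0.5543)=2.1583;  θ3=γ+ψ≈1.2218

θ₁ = -0.1744, θ₂ = 0.6983, θ₃ = 1.2218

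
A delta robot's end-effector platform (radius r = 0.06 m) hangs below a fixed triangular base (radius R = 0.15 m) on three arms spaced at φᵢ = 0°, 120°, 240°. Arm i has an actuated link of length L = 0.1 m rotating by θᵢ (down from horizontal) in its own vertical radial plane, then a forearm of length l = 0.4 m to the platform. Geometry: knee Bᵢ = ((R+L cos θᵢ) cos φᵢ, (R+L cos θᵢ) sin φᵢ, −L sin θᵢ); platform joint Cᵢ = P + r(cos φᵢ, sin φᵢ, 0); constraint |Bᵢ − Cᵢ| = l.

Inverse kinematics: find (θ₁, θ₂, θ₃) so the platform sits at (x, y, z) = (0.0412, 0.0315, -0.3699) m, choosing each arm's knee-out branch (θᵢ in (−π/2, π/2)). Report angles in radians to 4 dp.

θ₁ = -0.0005, θ₂ = 0.1742, θ₃ = 0.4358

rotate P by −φ1: (0.0412, 0.0315, -0.3699)
  A cos θ + B sin θ = C:  0.0488·cos θ + -0.3699·sin θ = 0.0490
  √(A²+B²)=0.3731;  θ1 = -1.4396+1.4391 ≈ -0.0005
φ2=120.0° → target in arm frame (0.0067, -0.0514)
  A cos θ + B sin θ = C:  0.0833·cos θ + -0.3699·sin θ = 0.0179
  γ=atan2(-0.3699,0.0833)=-1.3492;  ψ=arccos(0.0473)=1.5235;  θ2=γ+ψ≈0.1742
arm 3 (φ=240.0°): x'=-0.0479, y'=0.0199
  A=0.1379, B=-0.3699, C=(l²−L²−A²−y'²−z²)/(2L)=-0.0312
  √(A²+B²)=0.3948;  θ3 = -1.2140+1.6498 ≈ 0.4358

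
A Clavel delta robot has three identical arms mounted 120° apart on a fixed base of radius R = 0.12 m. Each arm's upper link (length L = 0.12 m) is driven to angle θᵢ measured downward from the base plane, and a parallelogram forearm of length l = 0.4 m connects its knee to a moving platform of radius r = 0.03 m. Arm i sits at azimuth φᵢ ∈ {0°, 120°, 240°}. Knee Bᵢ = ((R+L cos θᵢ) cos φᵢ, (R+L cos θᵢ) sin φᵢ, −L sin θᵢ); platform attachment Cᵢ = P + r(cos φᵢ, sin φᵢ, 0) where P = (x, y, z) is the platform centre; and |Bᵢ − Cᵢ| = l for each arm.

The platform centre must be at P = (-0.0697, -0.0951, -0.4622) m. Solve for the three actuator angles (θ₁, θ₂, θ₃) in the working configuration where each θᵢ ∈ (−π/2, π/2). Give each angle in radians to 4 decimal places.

φ1=0.0° → target in arm frame (-0.0697, -0.0951)
  A cos θ + B sin θ = C:  0.1597·cos θ + -0.4622·sin θ = -0.4274
  θ1 = atan2(B,A) + arccos(C/0.4890) = 1.3961
φ2=120.0° → target in arm frame (-0.0475, 0.1079)
  A cos θ + B sin θ = C:  0.1375·cos θ + -0.4622·sin θ = -0.4108
  γ=atan2(-0.4622,0.1375)=-1.2816;  ψ=arccos(-0.8518)=2.5902;  θ2=γ+ψ≈1.3086
arm 3 (φ=240.0°): x'=0.1172, y'=-0.0128
  e−x'=-0.0272;  (l²−L²−(e−x')²−y'²−z²)/2L = -0.2872
  γ=atan2(-0.4622,-0.0272)=-1.6296;  ψ=arccos(-0.6203)=2.2400;  θ3=γ+ψ≈0.6104

θ₁ = 1.3961, θ₂ = 1.3086, θ₃ = 0.6104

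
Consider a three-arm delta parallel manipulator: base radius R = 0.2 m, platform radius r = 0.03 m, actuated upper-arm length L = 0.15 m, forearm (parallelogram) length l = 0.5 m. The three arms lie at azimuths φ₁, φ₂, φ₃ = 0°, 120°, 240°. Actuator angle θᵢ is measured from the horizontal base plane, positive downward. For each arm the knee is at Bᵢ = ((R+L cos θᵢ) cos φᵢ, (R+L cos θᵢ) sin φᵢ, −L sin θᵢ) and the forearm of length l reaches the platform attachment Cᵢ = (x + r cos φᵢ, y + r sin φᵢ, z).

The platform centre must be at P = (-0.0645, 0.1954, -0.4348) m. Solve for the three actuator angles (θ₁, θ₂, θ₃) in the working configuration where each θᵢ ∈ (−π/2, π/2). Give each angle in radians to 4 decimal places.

θ₁ = 0.8728, θ₂ = -0.3488, θ₃ = 1.1349

rotate P by −φ1: (-0.0645, 0.1954, -0.4348)
  A=0.2345, B=-0.4348, C=(l²−L²−A²−y'²−z²)/(2L)=-0.1824
  √(A²+B²)=0.4940;  θ1 = -1.0762+1.9490 ≈ 0.8728
rotate P by −φ2: (0.2015, -0.0418, -0.4348)
  A cos θ + B sin θ = C:  -0.0315·cos θ + -0.4348·sin θ = 0.1190
  √(A²+B²)=0.4359;  θ2 = -1.6431+1.2943 ≈ -0.3488
φ3=240.0° → target in arm frame (-0.1370, -0.1536)
  A=0.3070, B=-0.4348, C=(l²−L²−A²−y'²−z²)/(2L)=-0.2645
  θ3 = atan2(B,A) + arccos(C/0.5322) = 1.1349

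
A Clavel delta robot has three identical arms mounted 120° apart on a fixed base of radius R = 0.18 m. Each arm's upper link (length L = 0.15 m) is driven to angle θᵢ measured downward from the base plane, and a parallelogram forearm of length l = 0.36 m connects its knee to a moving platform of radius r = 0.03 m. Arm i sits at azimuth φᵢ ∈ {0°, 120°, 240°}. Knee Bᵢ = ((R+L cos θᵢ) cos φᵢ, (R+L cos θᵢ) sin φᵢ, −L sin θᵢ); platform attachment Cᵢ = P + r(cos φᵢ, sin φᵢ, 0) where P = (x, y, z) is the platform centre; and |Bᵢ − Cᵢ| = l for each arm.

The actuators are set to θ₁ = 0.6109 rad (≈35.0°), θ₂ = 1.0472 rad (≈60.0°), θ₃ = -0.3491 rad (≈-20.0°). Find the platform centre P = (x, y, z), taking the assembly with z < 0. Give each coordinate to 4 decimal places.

arm 1 at φ=0.0°: e+L cos θ1 = 0.2729;  O1 = (0.2729, 0.0000, -0.0860)
O2 = (0.2250·cos120.0°, 0.2250·sin120.0°, -0.1299) = (-0.1125, 0.1949, -0.1299)
φ3=240.0°: virtual centre (-0.1455, -0.2520, 0.0513), radius l
subtract pairs → two planes through P
linear system: -0.7707x+0.3897y = -0.0144−-0.0877z; -0.8367x+-0.5039y = 0.0054−0.2747z
Cramer: x(z) = 0.0072+0.0880z;  y(z) = -0.0227+0.3991z
into |P−O₁|² = l²: 1.1670z² + 0.1072z + -0.0511 = 0;  Δ = 0.2500;  z = -0.2602 or 0.1683 → z<0 root = -0.2602
x = -0.0157, y = -0.1265

(-0.0157, -0.1265, -0.2602)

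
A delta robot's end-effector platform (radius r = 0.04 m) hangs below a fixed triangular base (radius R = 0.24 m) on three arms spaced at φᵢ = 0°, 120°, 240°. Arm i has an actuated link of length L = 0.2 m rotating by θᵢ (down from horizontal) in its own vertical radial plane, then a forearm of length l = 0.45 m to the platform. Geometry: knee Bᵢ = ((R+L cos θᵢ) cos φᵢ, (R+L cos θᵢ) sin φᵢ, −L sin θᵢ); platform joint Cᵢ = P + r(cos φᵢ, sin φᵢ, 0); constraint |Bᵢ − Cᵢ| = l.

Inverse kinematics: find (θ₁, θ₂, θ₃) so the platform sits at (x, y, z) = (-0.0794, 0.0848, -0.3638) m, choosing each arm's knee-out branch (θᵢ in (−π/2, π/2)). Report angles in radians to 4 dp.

θ₁ = 0.9600, θ₂ = 0.0874, θ₃ = 0.7857

arm 1 (φ=0.0°): x'=-0.0794, y'=0.0848
  A=0.2794, B=-0.3638, C=(l²−L²−A²−y'²−z²)/(2L)=-0.1378
  √(A²+B²)=0.4587;  θ1 = -0.9159+1.8758 ≈ 0.9600
arm 2 (φ=120.0°): x'=0.1131, y'=0.0264
  e−x'=0.0869;  (l²−L²−(e−x')²−y'²−z²)/2L = 0.0548
  √(A²+B²)=0.3740;  θ2 = -1.3364+1.4238 ≈ 0.0874
rotate P by −φ3: (-0.0337, -0.1112, -0.3638)
  e−x'=0.2337;  (l²−L²−(e−x')²−y'²−z²)/2L = -0.0921
  γ=atan2(-0.3638,0.2337)=-0.9997;  ψ=arccos(-0.2130)=1.7854;  θ3=γ+ψ≈0.7857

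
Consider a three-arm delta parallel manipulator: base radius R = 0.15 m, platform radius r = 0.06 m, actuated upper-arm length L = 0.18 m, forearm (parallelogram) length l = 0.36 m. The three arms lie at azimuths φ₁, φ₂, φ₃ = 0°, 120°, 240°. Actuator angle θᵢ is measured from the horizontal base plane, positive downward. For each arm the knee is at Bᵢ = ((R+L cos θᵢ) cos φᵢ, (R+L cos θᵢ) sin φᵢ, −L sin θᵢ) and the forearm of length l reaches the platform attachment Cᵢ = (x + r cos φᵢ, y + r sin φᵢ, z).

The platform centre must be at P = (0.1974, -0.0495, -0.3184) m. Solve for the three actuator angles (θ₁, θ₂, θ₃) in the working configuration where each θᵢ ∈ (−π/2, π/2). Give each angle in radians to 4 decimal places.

θ₁ = -0.1746, θ₂ = 1.2216, θ₃ = 0.9596

φ1=0.0° → target in arm frame (0.1974, -0.0495)
  A cos θ + B sin θ = C:  -0.1074·cos θ + -0.3184·sin θ = -0.0505
  θ1 = atan2(B,A) + arccos(C/0.3360) = -0.1746
φ2=120.0° → target in arm frame (-0.1416, -0.1462)
  e−x'=0.2316;  (l²−L²−(e−x')²−y'²−z²)/2L = -0.2199
  θ2 = atan2(B,A) + arccos(C/0.3937) = 1.2216
rotate P by −φ3: (-0.0558, 0.1957, -0.3184)
  A=0.1458, B=-0.3184, C=(l²−L²−A²−y'²−z²)/(2L)=-0.1771
  γ=atan2(-0.3184,0.1458)=-1.1413;  ψ=arccos(-0.5056)=2.1009;  θ3=γ+ψ≈0.9596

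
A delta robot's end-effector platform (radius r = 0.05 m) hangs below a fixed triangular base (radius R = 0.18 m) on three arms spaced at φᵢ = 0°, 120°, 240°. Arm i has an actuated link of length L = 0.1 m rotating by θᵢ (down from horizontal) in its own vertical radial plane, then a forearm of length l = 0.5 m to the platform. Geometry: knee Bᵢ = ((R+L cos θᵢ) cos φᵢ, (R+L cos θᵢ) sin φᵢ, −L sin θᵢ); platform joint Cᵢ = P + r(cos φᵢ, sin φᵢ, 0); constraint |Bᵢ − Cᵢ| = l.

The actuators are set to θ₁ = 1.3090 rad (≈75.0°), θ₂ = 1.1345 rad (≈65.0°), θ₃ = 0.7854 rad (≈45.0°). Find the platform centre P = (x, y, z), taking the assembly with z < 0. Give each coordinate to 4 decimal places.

S1 = (0.1559·cos0.0°, 0.1559·sin0.0°, -0.0966) = (0.1559, 0.0000, -0.0966)
arm 2 at φ=120.0°: (R−r)+L cos θ2 = 0.1723;  S2 = (-0.0861, 0.1492, -0.0906)
φ3=240.0°: virtual centre (-0.1004, -0.1738, -0.0707), radius l
|S₂|²−|S₁|² = 0.0043;  |S₃|²−|S₁|² = 0.0117
plane₁₂: -0.4840x+0.2984y+0.0119z = 0.0043
det = 0.3212;  x = -0.0154+0.0610z,  y = -0.0108+0.0590z
quadratic in z: (1.0072)z²+(0.1710)z+(-0.2112)=0, √Δ=0.9382 → z ∈ {-0.5506, 0.3808}; z = -0.5506 (taking z<0)
x = -0.0490, y = -0.0433

(-0.0490, -0.0433, -0.5506)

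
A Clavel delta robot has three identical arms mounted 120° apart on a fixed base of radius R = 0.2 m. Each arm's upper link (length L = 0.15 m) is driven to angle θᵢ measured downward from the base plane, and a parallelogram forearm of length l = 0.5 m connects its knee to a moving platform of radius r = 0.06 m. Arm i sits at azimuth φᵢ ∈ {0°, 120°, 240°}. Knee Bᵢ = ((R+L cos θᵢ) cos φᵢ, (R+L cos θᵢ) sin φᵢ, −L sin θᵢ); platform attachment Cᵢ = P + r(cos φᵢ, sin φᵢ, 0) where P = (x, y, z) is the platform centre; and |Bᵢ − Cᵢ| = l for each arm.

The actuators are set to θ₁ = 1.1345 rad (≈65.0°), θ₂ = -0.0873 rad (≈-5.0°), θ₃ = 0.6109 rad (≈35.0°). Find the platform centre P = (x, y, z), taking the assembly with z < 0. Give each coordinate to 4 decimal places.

(-0.1614, 0.0993, -0.4632)

φ1=0.0°: virtual centre (0.2034, 0.0000, -0.1359), radius l
φ2=120.0°: virtual centre (-0.1447, 0.2507, 0.0131), radius l
arm 3 at φ=240.0°: (R−r)+L cos θ3 = 0.2629;  O3 = (-0.1314, -0.2277, -0.0860)
eliminate P² terms by subtracting sphere 1 from 2 and 3
linear system: -0.6962x+0.5013y = 0.0241−0.2981z; -0.6696x+-0.4553y = 0.0167−0.0998z
det = 0.6527;  x = -0.0296+0.2846z,  y = 0.0070+-0.1993z
into |P−O₁|² = l²: 1.1207z² + 0.1365z + -0.1772 = 0;  Δ = 0.8129;  z = -0.4632 or 0.3414 → z<0 root = -0.4632
x = -0.1614, y = 0.0993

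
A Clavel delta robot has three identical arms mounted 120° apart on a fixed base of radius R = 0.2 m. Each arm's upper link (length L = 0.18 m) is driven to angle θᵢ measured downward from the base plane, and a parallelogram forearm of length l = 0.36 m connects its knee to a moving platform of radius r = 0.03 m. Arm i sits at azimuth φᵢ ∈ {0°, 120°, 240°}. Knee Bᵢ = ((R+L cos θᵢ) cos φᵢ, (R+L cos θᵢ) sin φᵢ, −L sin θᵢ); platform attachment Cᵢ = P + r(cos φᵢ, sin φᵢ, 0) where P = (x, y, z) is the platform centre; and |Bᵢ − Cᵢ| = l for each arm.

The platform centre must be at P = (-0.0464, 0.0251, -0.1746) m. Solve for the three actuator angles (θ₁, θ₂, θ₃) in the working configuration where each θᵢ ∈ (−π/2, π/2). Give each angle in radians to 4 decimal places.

arm 1 (φ=0.0°): x'=-0.0464, y'=0.0251
  A=0.2164, B=-0.1746, C=(l²−L²−A²−y'²−z²)/(2L)=0.0535
  γ=atan2(-0.1746,0.2164)=-0.6789;  ψ=arccos(0.1924)=1.3772;  θ1=γ+ψ≈0.6983
arm 2 (φ=120.0°): x'=0.0449, y'=0.0276
  A cos θ + B sin θ = C:  0.1251·cos θ + -0.1746·sin θ = 0.1398
  √(A²+B²)=0.2148;  θ2 = -0.9492+0.8623 ≈ -0.0869
φ3=240.0° → target in arm frame (0.0015, -0.0527)
  e−x'=0.1685;  (l²−L²−(e−x')²−y'²−z²)/2L = 0.0987
  γ=atan2(-0.1746,0.1685)=-0.8031;  ψ=arccos(0.4067)=1.1520;  θ3=γ+ψ≈0.3489

θ₁ = 0.6983, θ₂ = -0.0869, θ₃ = 0.3489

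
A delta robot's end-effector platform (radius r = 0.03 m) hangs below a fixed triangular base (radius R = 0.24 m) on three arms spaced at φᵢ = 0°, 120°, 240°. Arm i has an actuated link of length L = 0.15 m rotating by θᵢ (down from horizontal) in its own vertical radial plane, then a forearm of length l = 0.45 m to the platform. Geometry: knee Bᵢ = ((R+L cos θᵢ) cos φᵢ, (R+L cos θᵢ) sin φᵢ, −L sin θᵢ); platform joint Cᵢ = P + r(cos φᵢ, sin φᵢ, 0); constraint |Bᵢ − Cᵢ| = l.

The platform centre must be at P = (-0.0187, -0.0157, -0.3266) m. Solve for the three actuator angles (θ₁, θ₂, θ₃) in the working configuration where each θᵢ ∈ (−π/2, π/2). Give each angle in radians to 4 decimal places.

φ1=0.0° → target in arm frame (-0.0187, -0.0157)
  A=0.2287, B=-0.3266, C=(l²−L²−A²−y'²−z²)/(2L)=0.0693
  θ1 = atan2(B,A) + arccos(C/0.3987) = 0.4363
φ2=120.0° → target in arm frame (-0.0042, 0.0240)
  A=0.2142, B=-0.3266, C=(l²−L²−A²−y'²−z²)/(2L)=0.0895
  γ=atan2(-0.3266,0.2142)=-0.9902;  ψ=arccos(0.2292)=1.3396;  θ2=γ+ψ≈0.3494
φ3=240.0° → target in arm frame (0.0229, -0.0083)
  A cos θ + B sin θ = C:  0.1871·cos θ + -0.3266·sin θ = 0.1276
  √(A²+B²)=0.3764;  θ3 = -1.0507+1.2250 ≈ 0.1743

θ₁ = 0.4363, θ₂ = 0.3494, θ₃ = 0.1743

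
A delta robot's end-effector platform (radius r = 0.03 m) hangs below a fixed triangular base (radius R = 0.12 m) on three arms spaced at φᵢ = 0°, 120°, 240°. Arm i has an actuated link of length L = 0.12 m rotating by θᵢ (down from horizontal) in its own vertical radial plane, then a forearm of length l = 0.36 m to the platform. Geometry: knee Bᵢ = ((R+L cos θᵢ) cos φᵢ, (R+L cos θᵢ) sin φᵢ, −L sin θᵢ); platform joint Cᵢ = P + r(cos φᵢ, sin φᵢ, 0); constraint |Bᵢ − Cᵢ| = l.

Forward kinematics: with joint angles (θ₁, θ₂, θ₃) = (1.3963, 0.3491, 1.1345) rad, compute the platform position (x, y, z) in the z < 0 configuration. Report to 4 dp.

φ1=0.0°: virtual centre (0.1108, 0.0000, -0.1182), radius l
φ2=120.0°: virtual centre (-0.1014, 0.1756, -0.0410), radius l
φ3=240.0°: virtual centre (-0.0704, -0.1219, -0.1088), radius l
eliminate P² terms by subtracting sphere 1 from 2 and 3
[-0.4244 0.3512 0.1543]·P = 0.0165;  [-0.3624 -0.2437 0.0188]·P = 0.0054
Cramer: x(z) = -0.0257+0.1916z;  y(z) = 0.0161-0.2077z
quadratic in z: (1.0798)z²+(0.1774)z+(-0.0967)=0, √Δ=0.6703 → z ∈ {-0.3925, 0.2283}; z = -0.3925 (taking z<0)
x = -0.1009, y = 0.0976

(-0.1009, 0.0976, -0.3925)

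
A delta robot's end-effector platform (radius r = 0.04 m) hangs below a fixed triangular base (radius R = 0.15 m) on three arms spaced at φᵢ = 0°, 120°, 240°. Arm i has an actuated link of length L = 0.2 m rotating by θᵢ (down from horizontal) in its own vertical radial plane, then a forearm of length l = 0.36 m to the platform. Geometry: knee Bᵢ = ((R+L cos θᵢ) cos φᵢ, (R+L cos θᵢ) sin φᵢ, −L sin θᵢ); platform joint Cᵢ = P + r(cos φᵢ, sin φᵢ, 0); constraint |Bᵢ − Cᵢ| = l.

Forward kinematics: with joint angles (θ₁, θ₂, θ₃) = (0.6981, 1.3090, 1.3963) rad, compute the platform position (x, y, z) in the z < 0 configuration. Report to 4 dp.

arm 1 at φ=0.0°: (R−r)+L cos θ1 = 0.2632;  S1 = (0.2632, 0.0000, -0.1286)
φ2=120.0°: virtual centre (-0.0809, 0.1401, -0.1932), radius l
φ3=240.0°: virtual centre (-0.0724, -0.1253, -0.1970), radius l
|S₂|²−|S₁|² = -0.0223;  |S₃|²−|S₁|² = -0.0261
plane₁₂: -0.6882x+0.2802y+-0.1293z = -0.0223
det = 0.3605;  x = 0.0358+-0.1962z,  y = 0.0082+-0.0205z
into |P−S₁|² = l²: 1.0389z² + 0.3460z + -0.0613 = 0;  Δ = 0.3744;  z = -0.4610 or 0.1279 → z<0 root = -0.4610
x = 0.1262, y = 0.0177

(0.1262, 0.0177, -0.4610)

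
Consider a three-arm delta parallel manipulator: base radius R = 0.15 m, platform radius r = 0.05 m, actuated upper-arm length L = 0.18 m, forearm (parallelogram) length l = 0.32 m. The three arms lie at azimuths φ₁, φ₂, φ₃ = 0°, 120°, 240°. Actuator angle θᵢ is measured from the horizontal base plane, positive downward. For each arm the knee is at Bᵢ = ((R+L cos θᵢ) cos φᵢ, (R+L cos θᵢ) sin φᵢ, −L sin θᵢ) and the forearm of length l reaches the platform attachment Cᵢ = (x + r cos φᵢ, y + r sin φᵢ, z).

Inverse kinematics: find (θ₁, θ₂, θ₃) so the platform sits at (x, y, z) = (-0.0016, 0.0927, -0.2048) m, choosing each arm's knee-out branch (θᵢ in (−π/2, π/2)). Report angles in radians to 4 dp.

θ₁ = 0.3492, θ₂ = -0.2620, θ₃ = 0.7853

rotate P by −φ1: (-0.0016, 0.0927, -0.2048)
  e−x'=0.1016;  (l²−L²−(e−x')²−y'²−z²)/2L = 0.0254
  θ1 = atan2(B,A) + arccos(C/0.2286) = 0.3492
rotate P by −φ2: (0.0811, -0.0450, -0.2048)
  A cos θ + B sin θ = C:  0.0189·cos θ + -0.2048·sin θ = 0.0713
  θ2 = atan2(B,A) + arccos(C/0.2057) = -0.2620
φ3=240.0° → target in arm frame (-0.0795, -0.0477)
  e−x'=0.1795;  (l²−L²−(e−x')²−y'²−z²)/2L = -0.0179
  γ=atan2(-0.2048,0.1795)=-0.8512;  ψ=arccos(-0.0656)=1.6365;  θ3=γ+ψ≈0.7853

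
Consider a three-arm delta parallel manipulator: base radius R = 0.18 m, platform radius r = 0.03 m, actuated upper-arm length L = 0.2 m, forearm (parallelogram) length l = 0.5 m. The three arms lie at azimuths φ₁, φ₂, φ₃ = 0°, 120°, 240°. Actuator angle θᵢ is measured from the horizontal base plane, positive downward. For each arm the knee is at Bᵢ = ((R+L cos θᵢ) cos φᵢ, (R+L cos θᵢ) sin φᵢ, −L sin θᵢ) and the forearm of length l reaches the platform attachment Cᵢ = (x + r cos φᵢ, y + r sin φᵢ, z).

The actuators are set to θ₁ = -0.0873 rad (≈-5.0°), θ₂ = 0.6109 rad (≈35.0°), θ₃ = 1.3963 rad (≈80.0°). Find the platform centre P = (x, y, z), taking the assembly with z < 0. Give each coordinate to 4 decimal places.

(0.2097, 0.1592, -0.4355)

φ1=0.0°: virtual centre (0.3492, 0.0000, 0.0174), radius l
O2 = (0.3138·cos120.0°, 0.3138·sin120.0°, -0.1147) = (-0.1569, 0.2718, -0.1147)
arm 3 at φ=240.0°: (R−r)+L cos θ3 = 0.1847;  O3 = (-0.0924, -0.1600, -0.1970)
|O₂|²−|O₁|² = -0.0106;  |O₃|²−|O₁|² = -0.0494
plane₁₂: -1.0123x+0.5436y+-0.2643z = -0.0106
Cramer: x(z) = 0.0376-0.3951z;  y(z) = 0.0505-0.2496z
sphere 1 gives Az²+Bz+C=0 with A=1.2184, B=0.1862, C=-0.1500;  B²−4AC=0.7658;  roots -0.4355, 0.2827;  negative root z = -0.4355
x = 0.2097, y = 0.1592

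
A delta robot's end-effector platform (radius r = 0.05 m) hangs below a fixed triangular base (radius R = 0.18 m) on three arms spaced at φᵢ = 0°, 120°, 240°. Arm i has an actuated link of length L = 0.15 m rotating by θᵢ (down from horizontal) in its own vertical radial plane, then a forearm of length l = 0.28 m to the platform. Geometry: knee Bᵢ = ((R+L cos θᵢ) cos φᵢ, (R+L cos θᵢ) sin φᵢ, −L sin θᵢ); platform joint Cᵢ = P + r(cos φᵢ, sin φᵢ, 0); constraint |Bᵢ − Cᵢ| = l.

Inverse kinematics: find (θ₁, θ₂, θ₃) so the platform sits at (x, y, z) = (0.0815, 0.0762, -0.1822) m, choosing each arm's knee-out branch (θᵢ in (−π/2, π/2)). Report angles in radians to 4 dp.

rotate P by −φ1: (0.0815, 0.0762, -0.1822)
  A=0.0485, B=-0.1822, C=(l²−L²−A²−y'²−z²)/(2L)=0.0485
  γ=atan2(-0.1822,0.0485)=-1.3106;  ψ=arccos(0.2571)=1.3107;  θ1=γ+ψ≈0.0001
arm 2 (φ=120.0°): x'=0.0252, y'=-0.1087
  A=0.1048, B=-0.1822, C=(l²−L²−A²−y'²−z²)/(2L)=-0.0003
  √(A²+B²)=0.2102;  θ2 = -1.0490+1.5721 ≈ 0.5231
rotate P by −φ3: (-0.1067, 0.0325, -0.1822)
  A cos θ + B sin θ = C:  0.2367·cos θ + -0.1822·sin θ = -0.1147
  γ=atan2(-0.1822,0.2367)=-0.6559;  ψ=arccos(-0.3838)=1.9647;  θ3=γ+ψ≈1.3088

θ₁ = 0.0001, θ₂ = 0.5231, θ₃ = 1.3088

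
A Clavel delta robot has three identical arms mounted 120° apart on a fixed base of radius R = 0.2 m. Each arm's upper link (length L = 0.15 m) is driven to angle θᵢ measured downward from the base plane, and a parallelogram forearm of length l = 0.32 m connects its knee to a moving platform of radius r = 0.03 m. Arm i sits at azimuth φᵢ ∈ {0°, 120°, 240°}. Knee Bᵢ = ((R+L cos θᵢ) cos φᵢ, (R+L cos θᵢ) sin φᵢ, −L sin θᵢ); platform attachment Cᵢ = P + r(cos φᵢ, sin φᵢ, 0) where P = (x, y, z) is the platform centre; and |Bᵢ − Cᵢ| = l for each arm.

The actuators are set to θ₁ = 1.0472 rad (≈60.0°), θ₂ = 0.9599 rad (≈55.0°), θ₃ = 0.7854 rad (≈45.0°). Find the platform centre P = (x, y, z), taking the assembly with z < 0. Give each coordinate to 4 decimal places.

(-0.0215, -0.0181, -0.3060)

arm 1 at φ=0.0°: e+L cos θ1 = 0.2450;  centre 1 = (0.2450, 0.0000, -0.1299)
centre 2 = (0.2560·cos120.0°, 0.2560·sin120.0°, -0.1229) = (-0.1280, 0.2217, -0.1229)
φ3=240.0°: virtual centre (-0.1380, -0.2391, -0.1061), radius l
|centre ₂|²−|centre ₁|² = 0.0038;  |centre ₃|²−|centre ₁|² = 0.0106
linear system: -0.7460x+0.4435y = 0.0038−0.0141z; -0.7661x+-0.4782y = 0.0106−0.0477z
det = 0.6965;  x = -0.0093+0.0400z,  y = -0.0072+0.0356z
sphere 1 gives Az²+Bz+C=0 with A=1.0029, B=0.2389, C=-0.0208;  B²−4AC=0.1405;  roots -0.3060, 0.0678;  negative root z = -0.3060
x = -0.0215, y = -0.0181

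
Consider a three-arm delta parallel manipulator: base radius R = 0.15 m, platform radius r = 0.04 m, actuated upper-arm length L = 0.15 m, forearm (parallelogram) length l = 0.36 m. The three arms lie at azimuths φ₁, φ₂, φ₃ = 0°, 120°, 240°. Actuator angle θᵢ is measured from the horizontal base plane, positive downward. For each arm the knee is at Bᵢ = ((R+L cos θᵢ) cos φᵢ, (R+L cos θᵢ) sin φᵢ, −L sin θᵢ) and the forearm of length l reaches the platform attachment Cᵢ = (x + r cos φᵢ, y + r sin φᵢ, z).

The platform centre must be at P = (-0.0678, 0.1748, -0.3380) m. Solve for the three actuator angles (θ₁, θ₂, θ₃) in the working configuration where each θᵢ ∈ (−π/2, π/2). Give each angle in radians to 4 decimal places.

φ1=0.0° → target in arm frame (-0.0678, 0.1748)
  A=0.1778, B=-0.3380, C=(l²−L²−A²−y'²−z²)/(2L)=-0.2310
  √(A²+B²)=0.3819;  θ1 = -1.0865+2.2205 ≈ 1.1340
rotate P by −φ2: (0.1853, -0.0287, -0.3380)
  e−x'=-0.0753;  (l²−L²−(e−x')²−y'²−z²)/2L = -0.0454
  θ2 = atan2(B,A) + arccos(C/0.3463) = -0.0875
arm 3 (φ=240.0°): x'=-0.1175, y'=-0.1461
  e−x'=0.2275;  (l²−L²−(e−x')²−y'²−z²)/2L = -0.2675
  θ3 = atan2(B,A) + arccos(C/0.4074) = 1.3086

θ₁ = 1.1340, θ₂ = -0.0875, θ₃ = 1.3086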